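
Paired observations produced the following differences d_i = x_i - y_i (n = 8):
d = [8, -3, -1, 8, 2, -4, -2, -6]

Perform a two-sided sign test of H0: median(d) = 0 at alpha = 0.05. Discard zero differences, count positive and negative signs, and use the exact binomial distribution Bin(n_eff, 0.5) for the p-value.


Step 1: Discard zero differences. Original n = 8; n_eff = number of nonzero differences = 8.
Nonzero differences (with sign): +8, -3, -1, +8, +2, -4, -2, -6
Step 2: Count signs: positive = 3, negative = 5.
Step 3: Under H0: P(positive) = 0.5, so the number of positives S ~ Bin(8, 0.5).
Step 4: Two-sided exact p-value = sum of Bin(8,0.5) probabilities at or below the observed probability = 0.726562.
Step 5: alpha = 0.05. fail to reject H0.

n_eff = 8, pos = 3, neg = 5, p = 0.726562, fail to reject H0.


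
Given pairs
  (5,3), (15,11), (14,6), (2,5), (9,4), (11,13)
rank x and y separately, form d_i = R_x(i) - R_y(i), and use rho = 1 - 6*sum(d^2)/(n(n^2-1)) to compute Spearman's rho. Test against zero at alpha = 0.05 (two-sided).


Step 1: Rank x and y separately (midranks; no ties here).
rank(x): 5->2, 15->6, 14->5, 2->1, 9->3, 11->4
rank(y): 3->1, 11->5, 6->4, 5->3, 4->2, 13->6
Step 2: d_i = R_x(i) - R_y(i); compute d_i^2.
  (2-1)^2=1, (6-5)^2=1, (5-4)^2=1, (1-3)^2=4, (3-2)^2=1, (4-6)^2=4
sum(d^2) = 12.
Step 3: rho = 1 - 6*12 / (6*(6^2 - 1)) = 1 - 72/210 = 0.657143.
Step 4: Under H0, t = rho * sqrt((n-2)/(1-rho^2)) = 1.7436 ~ t(4).
Step 5: Two-sided p-value from the t-distribution with 4 df = 0.156175.
Step 6: alpha = 0.05. fail to reject H0.

rho = 0.6571, p = 0.156175, fail to reject H0 at alpha = 0.05.


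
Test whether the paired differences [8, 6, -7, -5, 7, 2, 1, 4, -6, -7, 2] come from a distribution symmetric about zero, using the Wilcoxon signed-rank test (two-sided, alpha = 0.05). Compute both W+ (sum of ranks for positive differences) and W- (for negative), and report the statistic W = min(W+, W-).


Step 1: Drop any zero differences (none here) and take |d_i|.
|d| = [8, 6, 7, 5, 7, 2, 1, 4, 6, 7, 2]
Step 2: Midrank |d_i| (ties get averaged ranks).
ranks: |8|->11, |6|->6.5, |7|->9, |5|->5, |7|->9, |2|->2.5, |1|->1, |4|->4, |6|->6.5, |7|->9, |2|->2.5
Step 3: Attach original signs; sum ranks with positive sign and with negative sign.
W+ = 11 + 6.5 + 9 + 2.5 + 1 + 4 + 2.5 = 36.5
W- = 9 + 5 + 6.5 + 9 = 29.5
(Check: W+ + W- = 66 should equal n(n+1)/2 = 66.)
Step 4: Test statistic W = min(W+, W-) = 29.5.
Step 5: Ties in |d|, so use the tie-corrected normal approximation.
        E[W] = n(n+1)/4 = 11*12/4 = 33.
        Tie groups: |d|=2 (t=2), |d|=6 (t=2), |d|=7 (t=3); sum(t^3 - t) = 36.
        Var[W] = n(n+1)(2n+1)/24 - sum(t^3-t)/48 = 3036/24 - 36/48 = 125.75.
        z = (W - E[W]) / sqrt(Var[W]) = (29.5 - 33) / 11.2138 = -0.3121.
        Two-sided p = 2*Phi(z) = 0.754953.
Step 6: alpha = 0.05. fail to reject H0.

W+ = 36.5, W- = 29.5, W = min = 29.5, p = 0.754953, fail to reject H0.


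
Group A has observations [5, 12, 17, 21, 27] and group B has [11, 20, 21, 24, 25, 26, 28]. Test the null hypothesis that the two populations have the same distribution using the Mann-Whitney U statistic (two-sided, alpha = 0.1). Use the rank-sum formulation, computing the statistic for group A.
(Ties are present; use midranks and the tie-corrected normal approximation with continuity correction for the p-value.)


Step 1: Combine and sort all 12 observations; assign midranks.
sorted (value, group): (5,X), (11,Y), (12,X), (17,X), (20,Y), (21,X), (21,Y), (24,Y), (25,Y), (26,Y), (27,X), (28,Y)
ranks: 5->1, 11->2, 12->3, 17->4, 20->5, 21->6.5, 21->6.5, 24->8, 25->9, 26->10, 27->11, 28->12
Step 2: Rank sum for X: R1 = 1 + 3 + 4 + 6.5 + 11 = 25.5.
Step 3: U_X = R1 - n1(n1+1)/2 = 25.5 - 5*6/2 = 25.5 - 15 = 10.5.
       U_Y = n1*n2 - U_X = 35 - 10.5 = 24.5.
Step 4: Ties are present, so use the tie-corrected normal approximation (with continuity correction) for the p-value.
Step 5: p-value = 0.290307; compare to alpha = 0.1. fail to reject H0.

U_X = 10.5, p = 0.290307, fail to reject H0 at alpha = 0.1.


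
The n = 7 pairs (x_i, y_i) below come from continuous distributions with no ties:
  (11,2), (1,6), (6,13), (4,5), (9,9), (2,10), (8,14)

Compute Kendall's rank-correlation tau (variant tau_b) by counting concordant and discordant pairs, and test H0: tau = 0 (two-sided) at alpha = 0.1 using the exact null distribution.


Step 1: Enumerate the 21 unordered pairs (i,j) with i<j and classify each by sign(x_j-x_i) * sign(y_j-y_i).
  (1,2):dx=-10,dy=+4->D; (1,3):dx=-5,dy=+11->D; (1,4):dx=-7,dy=+3->D; (1,5):dx=-2,dy=+7->D
  (1,6):dx=-9,dy=+8->D; (1,7):dx=-3,dy=+12->D; (2,3):dx=+5,dy=+7->C; (2,4):dx=+3,dy=-1->D
  (2,5):dx=+8,dy=+3->C; (2,6):dx=+1,dy=+4->C; (2,7):dx=+7,dy=+8->C; (3,4):dx=-2,dy=-8->C
  (3,5):dx=+3,dy=-4->D; (3,6):dx=-4,dy=-3->C; (3,7):dx=+2,dy=+1->C; (4,5):dx=+5,dy=+4->C
  (4,6):dx=-2,dy=+5->D; (4,7):dx=+4,dy=+9->C; (5,6):dx=-7,dy=+1->D; (5,7):dx=-1,dy=+5->D
  (6,7):dx=+6,dy=+4->C
Step 2: C = 10, D = 11, total pairs = 21.
Step 3: tau = (C - D)/(n(n-1)/2) = (10 - 11)/21 = -0.047619.
Step 4: Exact two-sided p-value (enumerate n! = 5040 permutations of y under H0): p = 1.000000.
Step 5: alpha = 0.1. fail to reject H0.

tau_b = -0.0476 (C=10, D=11), p = 1.000000, fail to reject H0.


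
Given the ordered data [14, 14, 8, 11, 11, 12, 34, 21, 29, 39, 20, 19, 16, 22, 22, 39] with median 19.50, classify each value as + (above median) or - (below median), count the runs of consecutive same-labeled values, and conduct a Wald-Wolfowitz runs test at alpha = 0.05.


Step 1: Compute median = 19.50; label A = above, B = below.
Labels in order: BBBBBBAAAAABBAAA  (n_A = 8, n_B = 8)
Step 2: Count runs R = 4.
Step 3: Under H0 (random ordering), E[R] = 2*n_A*n_B/(n_A+n_B) + 1 = 2*8*8/16 + 1 = 9.0000.
        Var[R] = 2*n_A*n_B*(2*n_A*n_B - n_A - n_B) / ((n_A+n_B)^2 * (n_A+n_B-1)) = 14336/3840 = 3.7333.
        SD[R] = 1.9322.
Step 4: Continuity-corrected z = (R + 0.5 - E[R]) / SD[R] = (4 + 0.5 - 9.0000) / 1.9322 = -2.3290.
Step 5: Two-sided p-value via normal approximation = 2*(1 - Phi(|z|)) = 0.019861.
Step 6: alpha = 0.05. reject H0.

R = 4, z = -2.3290, p = 0.019861, reject H0.


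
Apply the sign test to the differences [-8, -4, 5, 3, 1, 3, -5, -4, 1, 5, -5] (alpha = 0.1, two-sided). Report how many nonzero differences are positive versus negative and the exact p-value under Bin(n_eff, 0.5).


Step 1: Discard zero differences. Original n = 11; n_eff = number of nonzero differences = 11.
Nonzero differences (with sign): -8, -4, +5, +3, +1, +3, -5, -4, +1, +5, -5
Step 2: Count signs: positive = 6, negative = 5.
Step 3: Under H0: P(positive) = 0.5, so the number of positives S ~ Bin(11, 0.5).
Step 4: Two-sided exact p-value = sum of Bin(11,0.5) probabilities at or below the observed probability = 1.000000.
Step 5: alpha = 0.1. fail to reject H0.

n_eff = 11, pos = 6, neg = 5, p = 1.000000, fail to reject H0.


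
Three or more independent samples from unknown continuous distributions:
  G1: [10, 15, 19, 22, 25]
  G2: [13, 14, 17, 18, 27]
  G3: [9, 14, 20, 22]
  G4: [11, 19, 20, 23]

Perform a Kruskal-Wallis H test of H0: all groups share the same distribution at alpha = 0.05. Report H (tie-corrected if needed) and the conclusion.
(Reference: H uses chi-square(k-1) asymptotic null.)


Step 1: Combine all N = 18 observations and assign midranks.
sorted (value, group, rank): (9,G3,1), (10,G1,2), (11,G4,3), (13,G2,4), (14,G2,5.5), (14,G3,5.5), (15,G1,7), (17,G2,8), (18,G2,9), (19,G1,10.5), (19,G4,10.5), (20,G3,12.5), (20,G4,12.5), (22,G1,14.5), (22,G3,14.5), (23,G4,16), (25,G1,17), (27,G2,18)
Step 2: Sum ranks within each group.
R_1 = 51 (n_1 = 5)
R_2 = 44.5 (n_2 = 5)
R_3 = 33.5 (n_3 = 4)
R_4 = 42 (n_4 = 4)
Step 3: H = 12/(N(N+1)) * sum(R_i^2/n_i) - 3(N+1)
     = 12/(18*19) * (51^2/5 + 44.5^2/5 + 33.5^2/4 + 42^2/4) - 3*19
     = 0.035088 * 1637.81 - 57
     = 0.467105.
Step 4: Ties present; correction factor C = 1 - 24/(18^3 - 18) = 0.995872. Corrected H = 0.467105 / 0.995872 = 0.469041.
Step 5: Under H0, H ~ chi^2(3); p-value = 0.925638.
Step 6: alpha = 0.05. fail to reject H0.

H = 0.4690, df = 3, p = 0.925638, fail to reject H0.


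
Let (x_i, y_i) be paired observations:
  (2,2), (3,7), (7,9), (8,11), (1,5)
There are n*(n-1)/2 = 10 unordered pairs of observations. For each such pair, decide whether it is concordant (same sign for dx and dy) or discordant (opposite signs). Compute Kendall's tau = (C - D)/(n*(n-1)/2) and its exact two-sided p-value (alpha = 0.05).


Step 1: Enumerate the 10 unordered pairs (i,j) with i<j and classify each by sign(x_j-x_i) * sign(y_j-y_i).
  (1,2):dx=+1,dy=+5->C; (1,3):dx=+5,dy=+7->C; (1,4):dx=+6,dy=+9->C; (1,5):dx=-1,dy=+3->D
  (2,3):dx=+4,dy=+2->C; (2,4):dx=+5,dy=+4->C; (2,5):dx=-2,dy=-2->C; (3,4):dx=+1,dy=+2->C
  (3,5):dx=-6,dy=-4->C; (4,5):dx=-7,dy=-6->C
Step 2: C = 9, D = 1, total pairs = 10.
Step 3: tau = (C - D)/(n(n-1)/2) = (9 - 1)/10 = 0.800000.
Step 4: Exact two-sided p-value (enumerate n! = 120 permutations of y under H0): p = 0.083333.
Step 5: alpha = 0.05. fail to reject H0.

tau_b = 0.8000 (C=9, D=1), p = 0.083333, fail to reject H0.


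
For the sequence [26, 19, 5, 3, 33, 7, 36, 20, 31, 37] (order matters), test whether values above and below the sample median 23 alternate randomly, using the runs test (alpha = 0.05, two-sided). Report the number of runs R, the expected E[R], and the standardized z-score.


Step 1: Compute median = 23; label A = above, B = below.
Labels in order: ABBBABABAA  (n_A = 5, n_B = 5)
Step 2: Count runs R = 7.
Step 3: Under H0 (random ordering), E[R] = 2*n_A*n_B/(n_A+n_B) + 1 = 2*5*5/10 + 1 = 6.0000.
        Var[R] = 2*n_A*n_B*(2*n_A*n_B - n_A - n_B) / ((n_A+n_B)^2 * (n_A+n_B-1)) = 2000/900 = 2.2222.
        SD[R] = 1.4907.
Step 4: Continuity-corrected z = (R - 0.5 - E[R]) / SD[R] = (7 - 0.5 - 6.0000) / 1.4907 = 0.3354.
Step 5: Two-sided p-value via normal approximation = 2*(1 - Phi(|z|)) = 0.737316.
Step 6: alpha = 0.05. fail to reject H0.

R = 7, z = 0.3354, p = 0.737316, fail to reject H0.


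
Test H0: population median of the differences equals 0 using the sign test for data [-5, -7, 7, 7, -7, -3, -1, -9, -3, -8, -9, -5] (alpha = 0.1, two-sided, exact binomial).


Step 1: Discard zero differences. Original n = 12; n_eff = number of nonzero differences = 12.
Nonzero differences (with sign): -5, -7, +7, +7, -7, -3, -1, -9, -3, -8, -9, -5
Step 2: Count signs: positive = 2, negative = 10.
Step 3: Under H0: P(positive) = 0.5, so the number of positives S ~ Bin(12, 0.5).
Step 4: Two-sided exact p-value = sum of Bin(12,0.5) probabilities at or below the observed probability = 0.038574.
Step 5: alpha = 0.1. reject H0.

n_eff = 12, pos = 2, neg = 10, p = 0.038574, reject H0.


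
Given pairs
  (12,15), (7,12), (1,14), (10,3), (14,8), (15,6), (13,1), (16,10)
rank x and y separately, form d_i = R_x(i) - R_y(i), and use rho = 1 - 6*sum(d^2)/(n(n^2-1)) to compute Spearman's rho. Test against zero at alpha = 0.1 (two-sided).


Step 1: Rank x and y separately (midranks; no ties here).
rank(x): 12->4, 7->2, 1->1, 10->3, 14->6, 15->7, 13->5, 16->8
rank(y): 15->8, 12->6, 14->7, 3->2, 8->4, 6->3, 1->1, 10->5
Step 2: d_i = R_x(i) - R_y(i); compute d_i^2.
  (4-8)^2=16, (2-6)^2=16, (1-7)^2=36, (3-2)^2=1, (6-4)^2=4, (7-3)^2=16, (5-1)^2=16, (8-5)^2=9
sum(d^2) = 114.
Step 3: rho = 1 - 6*114 / (8*(8^2 - 1)) = 1 - 684/504 = -0.357143.
Step 4: Under H0, t = rho * sqrt((n-2)/(1-rho^2)) = -0.9366 ~ t(6).
Step 5: Two-sided p-value from the t-distribution with 6 df = 0.385121.
Step 6: alpha = 0.1. fail to reject H0.

rho = -0.3571, p = 0.385121, fail to reject H0 at alpha = 0.1.


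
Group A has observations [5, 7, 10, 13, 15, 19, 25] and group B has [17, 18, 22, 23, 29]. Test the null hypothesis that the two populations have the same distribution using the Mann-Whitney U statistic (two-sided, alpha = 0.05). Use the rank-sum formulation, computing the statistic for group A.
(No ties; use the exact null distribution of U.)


Step 1: Combine and sort all 12 observations; assign midranks.
sorted (value, group): (5,X), (7,X), (10,X), (13,X), (15,X), (17,Y), (18,Y), (19,X), (22,Y), (23,Y), (25,X), (29,Y)
ranks: 5->1, 7->2, 10->3, 13->4, 15->5, 17->6, 18->7, 19->8, 22->9, 23->10, 25->11, 29->12
Step 2: Rank sum for X: R1 = 1 + 2 + 3 + 4 + 5 + 8 + 11 = 34.
Step 3: U_X = R1 - n1(n1+1)/2 = 34 - 7*8/2 = 34 - 28 = 6.
       U_Y = n1*n2 - U_X = 35 - 6 = 29.
Step 4: No ties, so the exact null distribution of U (based on enumerating the C(12,7) = 792 equally likely rank assignments) gives the two-sided p-value.
Step 5: p-value = 0.073232; compare to alpha = 0.05. fail to reject H0.

U_X = 6, p = 0.073232, fail to reject H0 at alpha = 0.05.


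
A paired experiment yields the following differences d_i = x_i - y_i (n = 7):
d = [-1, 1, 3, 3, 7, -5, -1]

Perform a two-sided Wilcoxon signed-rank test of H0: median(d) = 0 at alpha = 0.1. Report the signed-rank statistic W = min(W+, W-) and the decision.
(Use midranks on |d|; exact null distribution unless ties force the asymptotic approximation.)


Step 1: Drop any zero differences (none here) and take |d_i|.
|d| = [1, 1, 3, 3, 7, 5, 1]
Step 2: Midrank |d_i| (ties get averaged ranks).
ranks: |1|->2, |1|->2, |3|->4.5, |3|->4.5, |7|->7, |5|->6, |1|->2
Step 3: Attach original signs; sum ranks with positive sign and with negative sign.
W+ = 2 + 4.5 + 4.5 + 7 = 18
W- = 2 + 6 + 2 = 10
(Check: W+ + W- = 28 should equal n(n+1)/2 = 28.)
Step 4: Test statistic W = min(W+, W-) = 10.
Step 5: Ties in |d|, so use the tie-corrected normal approximation.
        E[W] = n(n+1)/4 = 7*8/4 = 14.
        Tie groups: |d|=1 (t=3), |d|=3 (t=2); sum(t^3 - t) = 30.
        Var[W] = n(n+1)(2n+1)/24 - sum(t^3-t)/48 = 840/24 - 30/48 = 34.375.
        z = (W - E[W]) / sqrt(Var[W]) = (10 - 14) / 5.8630 = -0.6822.
        Two-sided p = 2*Phi(z) = 0.495086.
Step 6: alpha = 0.1. fail to reject H0.

W+ = 18, W- = 10, W = min = 10, p = 0.495086, fail to reject H0.


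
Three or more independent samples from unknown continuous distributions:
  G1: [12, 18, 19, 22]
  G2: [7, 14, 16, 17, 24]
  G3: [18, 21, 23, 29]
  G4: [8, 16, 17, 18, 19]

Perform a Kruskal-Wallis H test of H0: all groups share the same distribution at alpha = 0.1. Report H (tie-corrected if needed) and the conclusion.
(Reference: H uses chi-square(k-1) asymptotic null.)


Step 1: Combine all N = 18 observations and assign midranks.
sorted (value, group, rank): (7,G2,1), (8,G4,2), (12,G1,3), (14,G2,4), (16,G2,5.5), (16,G4,5.5), (17,G2,7.5), (17,G4,7.5), (18,G1,10), (18,G3,10), (18,G4,10), (19,G1,12.5), (19,G4,12.5), (21,G3,14), (22,G1,15), (23,G3,16), (24,G2,17), (29,G3,18)
Step 2: Sum ranks within each group.
R_1 = 40.5 (n_1 = 4)
R_2 = 35 (n_2 = 5)
R_3 = 58 (n_3 = 4)
R_4 = 37.5 (n_4 = 5)
Step 3: H = 12/(N(N+1)) * sum(R_i^2/n_i) - 3(N+1)
     = 12/(18*19) * (40.5^2/4 + 35^2/5 + 58^2/4 + 37.5^2/5) - 3*19
     = 0.035088 * 1777.31 - 57
     = 5.361842.
Step 4: Ties present; correction factor C = 1 - 42/(18^3 - 18) = 0.992776. Corrected H = 5.361842 / 0.992776 = 5.400858.
Step 5: Under H0, H ~ chi^2(3); p-value = 0.144690.
Step 6: alpha = 0.1. fail to reject H0.

H = 5.4009, df = 3, p = 0.144690, fail to reject H0.


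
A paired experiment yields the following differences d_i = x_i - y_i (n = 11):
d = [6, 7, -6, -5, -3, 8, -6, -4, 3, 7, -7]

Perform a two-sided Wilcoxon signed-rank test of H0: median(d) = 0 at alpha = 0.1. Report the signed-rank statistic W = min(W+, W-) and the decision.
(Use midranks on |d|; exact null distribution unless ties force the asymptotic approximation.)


Step 1: Drop any zero differences (none here) and take |d_i|.
|d| = [6, 7, 6, 5, 3, 8, 6, 4, 3, 7, 7]
Step 2: Midrank |d_i| (ties get averaged ranks).
ranks: |6|->6, |7|->9, |6|->6, |5|->4, |3|->1.5, |8|->11, |6|->6, |4|->3, |3|->1.5, |7|->9, |7|->9
Step 3: Attach original signs; sum ranks with positive sign and with negative sign.
W+ = 6 + 9 + 11 + 1.5 + 9 = 36.5
W- = 6 + 4 + 1.5 + 6 + 3 + 9 = 29.5
(Check: W+ + W- = 66 should equal n(n+1)/2 = 66.)
Step 4: Test statistic W = min(W+, W-) = 29.5.
Step 5: Ties in |d|, so use the tie-corrected normal approximation.
        E[W] = n(n+1)/4 = 11*12/4 = 33.
        Tie groups: |d|=3 (t=2), |d|=6 (t=3), |d|=7 (t=3); sum(t^3 - t) = 54.
        Var[W] = n(n+1)(2n+1)/24 - sum(t^3-t)/48 = 3036/24 - 54/48 = 125.375.
        z = (W - E[W]) / sqrt(Var[W]) = (29.5 - 33) / 11.1971 = -0.3126.
        Two-sided p = 2*Phi(z) = 0.754599.
Step 6: alpha = 0.1. fail to reject H0.

W+ = 36.5, W- = 29.5, W = min = 29.5, p = 0.754599, fail to reject H0.


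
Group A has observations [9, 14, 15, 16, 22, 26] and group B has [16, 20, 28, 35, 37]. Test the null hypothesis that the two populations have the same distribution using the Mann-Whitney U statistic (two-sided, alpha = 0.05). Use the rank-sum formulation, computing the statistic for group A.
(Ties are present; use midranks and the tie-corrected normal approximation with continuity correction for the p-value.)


Step 1: Combine and sort all 11 observations; assign midranks.
sorted (value, group): (9,X), (14,X), (15,X), (16,X), (16,Y), (20,Y), (22,X), (26,X), (28,Y), (35,Y), (37,Y)
ranks: 9->1, 14->2, 15->3, 16->4.5, 16->4.5, 20->6, 22->7, 26->8, 28->9, 35->10, 37->11
Step 2: Rank sum for X: R1 = 1 + 2 + 3 + 4.5 + 7 + 8 = 25.5.
Step 3: U_X = R1 - n1(n1+1)/2 = 25.5 - 6*7/2 = 25.5 - 21 = 4.5.
       U_Y = n1*n2 - U_X = 30 - 4.5 = 25.5.
Step 4: Ties are present, so use the tie-corrected normal approximation (with continuity correction) for the p-value.
Step 5: p-value = 0.067264; compare to alpha = 0.05. fail to reject H0.

U_X = 4.5, p = 0.067264, fail to reject H0 at alpha = 0.05.


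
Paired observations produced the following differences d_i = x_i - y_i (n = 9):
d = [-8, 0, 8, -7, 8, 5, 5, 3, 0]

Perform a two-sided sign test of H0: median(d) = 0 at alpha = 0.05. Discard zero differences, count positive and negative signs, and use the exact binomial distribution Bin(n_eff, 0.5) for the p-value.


Step 1: Discard zero differences. Original n = 9; n_eff = number of nonzero differences = 7.
Nonzero differences (with sign): -8, +8, -7, +8, +5, +5, +3
Step 2: Count signs: positive = 5, negative = 2.
Step 3: Under H0: P(positive) = 0.5, so the number of positives S ~ Bin(7, 0.5).
Step 4: Two-sided exact p-value = sum of Bin(7,0.5) probabilities at or below the observed probability = 0.453125.
Step 5: alpha = 0.05. fail to reject H0.

n_eff = 7, pos = 5, neg = 2, p = 0.453125, fail to reject H0.


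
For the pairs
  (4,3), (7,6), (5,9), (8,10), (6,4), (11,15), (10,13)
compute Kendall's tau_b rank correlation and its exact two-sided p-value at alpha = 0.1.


Step 1: Enumerate the 21 unordered pairs (i,j) with i<j and classify each by sign(x_j-x_i) * sign(y_j-y_i).
  (1,2):dx=+3,dy=+3->C; (1,3):dx=+1,dy=+6->C; (1,4):dx=+4,dy=+7->C; (1,5):dx=+2,dy=+1->C
  (1,6):dx=+7,dy=+12->C; (1,7):dx=+6,dy=+10->C; (2,3):dx=-2,dy=+3->D; (2,4):dx=+1,dy=+4->C
  (2,5):dx=-1,dy=-2->C; (2,6):dx=+4,dy=+9->C; (2,7):dx=+3,dy=+7->C; (3,4):dx=+3,dy=+1->C
  (3,5):dx=+1,dy=-5->D; (3,6):dx=+6,dy=+6->C; (3,7):dx=+5,dy=+4->C; (4,5):dx=-2,dy=-6->C
  (4,6):dx=+3,dy=+5->C; (4,7):dx=+2,dy=+3->C; (5,6):dx=+5,dy=+11->C; (5,7):dx=+4,dy=+9->C
  (6,7):dx=-1,dy=-2->C
Step 2: C = 19, D = 2, total pairs = 21.
Step 3: tau = (C - D)/(n(n-1)/2) = (19 - 2)/21 = 0.809524.
Step 4: Exact two-sided p-value (enumerate n! = 5040 permutations of y under H0): p = 0.010714.
Step 5: alpha = 0.1. reject H0.

tau_b = 0.8095 (C=19, D=2), p = 0.010714, reject H0.


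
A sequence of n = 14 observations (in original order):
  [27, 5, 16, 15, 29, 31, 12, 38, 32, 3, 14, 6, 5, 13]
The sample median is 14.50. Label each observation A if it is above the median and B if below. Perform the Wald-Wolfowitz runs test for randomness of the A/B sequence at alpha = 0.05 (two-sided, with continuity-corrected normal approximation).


Step 1: Compute median = 14.50; label A = above, B = below.
Labels in order: ABAAAABAABBBBB  (n_A = 7, n_B = 7)
Step 2: Count runs R = 6.
Step 3: Under H0 (random ordering), E[R] = 2*n_A*n_B/(n_A+n_B) + 1 = 2*7*7/14 + 1 = 8.0000.
        Var[R] = 2*n_A*n_B*(2*n_A*n_B - n_A - n_B) / ((n_A+n_B)^2 * (n_A+n_B-1)) = 8232/2548 = 3.2308.
        SD[R] = 1.7974.
Step 4: Continuity-corrected z = (R + 0.5 - E[R]) / SD[R] = (6 + 0.5 - 8.0000) / 1.7974 = -0.8345.
Step 5: Two-sided p-value via normal approximation = 2*(1 - Phi(|z|)) = 0.403986.
Step 6: alpha = 0.05. fail to reject H0.

R = 6, z = -0.8345, p = 0.403986, fail to reject H0.


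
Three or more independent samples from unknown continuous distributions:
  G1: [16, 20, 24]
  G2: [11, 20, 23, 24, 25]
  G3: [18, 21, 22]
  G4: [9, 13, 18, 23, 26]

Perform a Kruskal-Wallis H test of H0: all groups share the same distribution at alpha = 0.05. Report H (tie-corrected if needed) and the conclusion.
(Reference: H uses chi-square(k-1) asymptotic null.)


Step 1: Combine all N = 16 observations and assign midranks.
sorted (value, group, rank): (9,G4,1), (11,G2,2), (13,G4,3), (16,G1,4), (18,G3,5.5), (18,G4,5.5), (20,G1,7.5), (20,G2,7.5), (21,G3,9), (22,G3,10), (23,G2,11.5), (23,G4,11.5), (24,G1,13.5), (24,G2,13.5), (25,G2,15), (26,G4,16)
Step 2: Sum ranks within each group.
R_1 = 25 (n_1 = 3)
R_2 = 49.5 (n_2 = 5)
R_3 = 24.5 (n_3 = 3)
R_4 = 37 (n_4 = 5)
Step 3: H = 12/(N(N+1)) * sum(R_i^2/n_i) - 3(N+1)
     = 12/(16*17) * (25^2/3 + 49.5^2/5 + 24.5^2/3 + 37^2/5) - 3*17
     = 0.044118 * 1172.27 - 51
     = 0.717647.
Step 4: Ties present; correction factor C = 1 - 24/(16^3 - 16) = 0.994118. Corrected H = 0.717647 / 0.994118 = 0.721893.
Step 5: Under H0, H ~ chi^2(3); p-value = 0.868043.
Step 6: alpha = 0.05. fail to reject H0.

H = 0.7219, df = 3, p = 0.868043, fail to reject H0.


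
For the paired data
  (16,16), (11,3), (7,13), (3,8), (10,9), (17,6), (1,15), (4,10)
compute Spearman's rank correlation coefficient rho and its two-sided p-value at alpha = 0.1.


Step 1: Rank x and y separately (midranks; no ties here).
rank(x): 16->7, 11->6, 7->4, 3->2, 10->5, 17->8, 1->1, 4->3
rank(y): 16->8, 3->1, 13->6, 8->3, 9->4, 6->2, 15->7, 10->5
Step 2: d_i = R_x(i) - R_y(i); compute d_i^2.
  (7-8)^2=1, (6-1)^2=25, (4-6)^2=4, (2-3)^2=1, (5-4)^2=1, (8-2)^2=36, (1-7)^2=36, (3-5)^2=4
sum(d^2) = 108.
Step 3: rho = 1 - 6*108 / (8*(8^2 - 1)) = 1 - 648/504 = -0.285714.
Step 4: Under H0, t = rho * sqrt((n-2)/(1-rho^2)) = -0.7303 ~ t(6).
Step 5: Two-sided p-value from the t-distribution with 6 df = 0.492726.
Step 6: alpha = 0.1. fail to reject H0.

rho = -0.2857, p = 0.492726, fail to reject H0 at alpha = 0.1.


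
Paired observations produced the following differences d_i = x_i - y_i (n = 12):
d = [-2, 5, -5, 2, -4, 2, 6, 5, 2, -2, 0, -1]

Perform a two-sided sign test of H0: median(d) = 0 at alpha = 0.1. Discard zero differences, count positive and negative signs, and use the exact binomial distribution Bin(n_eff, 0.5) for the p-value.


Step 1: Discard zero differences. Original n = 12; n_eff = number of nonzero differences = 11.
Nonzero differences (with sign): -2, +5, -5, +2, -4, +2, +6, +5, +2, -2, -1
Step 2: Count signs: positive = 6, negative = 5.
Step 3: Under H0: P(positive) = 0.5, so the number of positives S ~ Bin(11, 0.5).
Step 4: Two-sided exact p-value = sum of Bin(11,0.5) probabilities at or below the observed probability = 1.000000.
Step 5: alpha = 0.1. fail to reject H0.

n_eff = 11, pos = 6, neg = 5, p = 1.000000, fail to reject H0.


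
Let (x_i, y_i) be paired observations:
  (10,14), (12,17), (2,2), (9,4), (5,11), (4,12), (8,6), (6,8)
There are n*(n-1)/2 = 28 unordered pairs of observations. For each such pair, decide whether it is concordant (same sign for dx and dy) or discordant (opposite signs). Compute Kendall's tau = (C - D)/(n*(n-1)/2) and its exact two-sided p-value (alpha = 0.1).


Step 1: Enumerate the 28 unordered pairs (i,j) with i<j and classify each by sign(x_j-x_i) * sign(y_j-y_i).
  (1,2):dx=+2,dy=+3->C; (1,3):dx=-8,dy=-12->C; (1,4):dx=-1,dy=-10->C; (1,5):dx=-5,dy=-3->C
  (1,6):dx=-6,dy=-2->C; (1,7):dx=-2,dy=-8->C; (1,8):dx=-4,dy=-6->C; (2,3):dx=-10,dy=-15->C
  (2,4):dx=-3,dy=-13->C; (2,5):dx=-7,dy=-6->C; (2,6):dx=-8,dy=-5->C; (2,7):dx=-4,dy=-11->C
  (2,8):dx=-6,dy=-9->C; (3,4):dx=+7,dy=+2->C; (3,5):dx=+3,dy=+9->C; (3,6):dx=+2,dy=+10->C
  (3,7):dx=+6,dy=+4->C; (3,8):dx=+4,dy=+6->C; (4,5):dx=-4,dy=+7->D; (4,6):dx=-5,dy=+8->D
  (4,7):dx=-1,dy=+2->D; (4,8):dx=-3,dy=+4->D; (5,6):dx=-1,dy=+1->D; (5,7):dx=+3,dy=-5->D
  (5,8):dx=+1,dy=-3->D; (6,7):dx=+4,dy=-6->D; (6,8):dx=+2,dy=-4->D; (7,8):dx=-2,dy=+2->D
Step 2: C = 18, D = 10, total pairs = 28.
Step 3: tau = (C - D)/(n(n-1)/2) = (18 - 10)/28 = 0.285714.
Step 4: Exact two-sided p-value (enumerate n! = 40320 permutations of y under H0): p = 0.398760.
Step 5: alpha = 0.1. fail to reject H0.

tau_b = 0.2857 (C=18, D=10), p = 0.398760, fail to reject H0.


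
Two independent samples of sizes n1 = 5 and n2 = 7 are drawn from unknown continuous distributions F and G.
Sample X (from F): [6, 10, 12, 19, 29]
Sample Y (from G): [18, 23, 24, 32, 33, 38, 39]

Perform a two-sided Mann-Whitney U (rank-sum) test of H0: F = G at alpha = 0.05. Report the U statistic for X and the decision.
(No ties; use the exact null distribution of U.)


Step 1: Combine and sort all 12 observations; assign midranks.
sorted (value, group): (6,X), (10,X), (12,X), (18,Y), (19,X), (23,Y), (24,Y), (29,X), (32,Y), (33,Y), (38,Y), (39,Y)
ranks: 6->1, 10->2, 12->3, 18->4, 19->5, 23->6, 24->7, 29->8, 32->9, 33->10, 38->11, 39->12
Step 2: Rank sum for X: R1 = 1 + 2 + 3 + 5 + 8 = 19.
Step 3: U_X = R1 - n1(n1+1)/2 = 19 - 5*6/2 = 19 - 15 = 4.
       U_Y = n1*n2 - U_X = 35 - 4 = 31.
Step 4: No ties, so the exact null distribution of U (based on enumerating the C(12,5) = 792 equally likely rank assignments) gives the two-sided p-value.
Step 5: p-value = 0.030303; compare to alpha = 0.05. reject H0.

U_X = 4, p = 0.030303, reject H0 at alpha = 0.05.


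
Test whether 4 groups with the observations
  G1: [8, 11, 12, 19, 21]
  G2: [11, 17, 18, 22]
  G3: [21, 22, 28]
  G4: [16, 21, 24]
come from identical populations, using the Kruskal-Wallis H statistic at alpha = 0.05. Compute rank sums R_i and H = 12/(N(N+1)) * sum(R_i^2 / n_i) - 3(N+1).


Step 1: Combine all N = 15 observations and assign midranks.
sorted (value, group, rank): (8,G1,1), (11,G1,2.5), (11,G2,2.5), (12,G1,4), (16,G4,5), (17,G2,6), (18,G2,7), (19,G1,8), (21,G1,10), (21,G3,10), (21,G4,10), (22,G2,12.5), (22,G3,12.5), (24,G4,14), (28,G3,15)
Step 2: Sum ranks within each group.
R_1 = 25.5 (n_1 = 5)
R_2 = 28 (n_2 = 4)
R_3 = 37.5 (n_3 = 3)
R_4 = 29 (n_4 = 3)
Step 3: H = 12/(N(N+1)) * sum(R_i^2/n_i) - 3(N+1)
     = 12/(15*16) * (25.5^2/5 + 28^2/4 + 37.5^2/3 + 29^2/3) - 3*16
     = 0.050000 * 1075.13 - 48
     = 5.756667.
Step 4: Ties present; correction factor C = 1 - 36/(15^3 - 15) = 0.989286. Corrected H = 5.756667 / 0.989286 = 5.819013.
Step 5: Under H0, H ~ chi^2(3); p-value = 0.120755.
Step 6: alpha = 0.05. fail to reject H0.

H = 5.8190, df = 3, p = 0.120755, fail to reject H0.


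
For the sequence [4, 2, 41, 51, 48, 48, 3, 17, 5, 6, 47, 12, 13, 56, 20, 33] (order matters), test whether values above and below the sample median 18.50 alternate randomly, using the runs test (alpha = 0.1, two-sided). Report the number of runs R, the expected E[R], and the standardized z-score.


Step 1: Compute median = 18.50; label A = above, B = below.
Labels in order: BBAAAABBBBABBAAA  (n_A = 8, n_B = 8)
Step 2: Count runs R = 6.
Step 3: Under H0 (random ordering), E[R] = 2*n_A*n_B/(n_A+n_B) + 1 = 2*8*8/16 + 1 = 9.0000.
        Var[R] = 2*n_A*n_B*(2*n_A*n_B - n_A - n_B) / ((n_A+n_B)^2 * (n_A+n_B-1)) = 14336/3840 = 3.7333.
        SD[R] = 1.9322.
Step 4: Continuity-corrected z = (R + 0.5 - E[R]) / SD[R] = (6 + 0.5 - 9.0000) / 1.9322 = -1.2939.
Step 5: Two-sided p-value via normal approximation = 2*(1 - Phi(|z|)) = 0.195709.
Step 6: alpha = 0.1. fail to reject H0.

R = 6, z = -1.2939, p = 0.195709, fail to reject H0.


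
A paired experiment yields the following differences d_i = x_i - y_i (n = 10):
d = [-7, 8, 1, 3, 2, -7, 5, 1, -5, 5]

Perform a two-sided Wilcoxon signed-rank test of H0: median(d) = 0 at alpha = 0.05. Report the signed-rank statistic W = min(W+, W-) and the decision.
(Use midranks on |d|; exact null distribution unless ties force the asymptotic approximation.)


Step 1: Drop any zero differences (none here) and take |d_i|.
|d| = [7, 8, 1, 3, 2, 7, 5, 1, 5, 5]
Step 2: Midrank |d_i| (ties get averaged ranks).
ranks: |7|->8.5, |8|->10, |1|->1.5, |3|->4, |2|->3, |7|->8.5, |5|->6, |1|->1.5, |5|->6, |5|->6
Step 3: Attach original signs; sum ranks with positive sign and with negative sign.
W+ = 10 + 1.5 + 4 + 3 + 6 + 1.5 + 6 = 32
W- = 8.5 + 8.5 + 6 = 23
(Check: W+ + W- = 55 should equal n(n+1)/2 = 55.)
Step 4: Test statistic W = min(W+, W-) = 23.
Step 5: Ties in |d|, so use the tie-corrected normal approximation.
        E[W] = n(n+1)/4 = 10*11/4 = 27.5.
        Tie groups: |d|=1 (t=2), |d|=5 (t=3), |d|=7 (t=2); sum(t^3 - t) = 36.
        Var[W] = n(n+1)(2n+1)/24 - sum(t^3-t)/48 = 2310/24 - 36/48 = 95.5.
        z = (W - E[W]) / sqrt(Var[W]) = (23 - 27.5) / 9.7724 = -0.4605.
        Two-sided p = 2*Phi(z) = 0.645172.
Step 6: alpha = 0.05. fail to reject H0.

W+ = 32, W- = 23, W = min = 23, p = 0.645172, fail to reject H0.


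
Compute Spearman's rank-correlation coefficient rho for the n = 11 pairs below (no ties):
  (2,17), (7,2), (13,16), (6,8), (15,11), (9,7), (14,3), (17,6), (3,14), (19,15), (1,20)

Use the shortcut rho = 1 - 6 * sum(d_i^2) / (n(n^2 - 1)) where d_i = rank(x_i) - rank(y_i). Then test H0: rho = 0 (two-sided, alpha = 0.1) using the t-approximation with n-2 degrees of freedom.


Step 1: Rank x and y separately (midranks; no ties here).
rank(x): 2->2, 7->5, 13->7, 6->4, 15->9, 9->6, 14->8, 17->10, 3->3, 19->11, 1->1
rank(y): 17->10, 2->1, 16->9, 8->5, 11->6, 7->4, 3->2, 6->3, 14->7, 15->8, 20->11
Step 2: d_i = R_x(i) - R_y(i); compute d_i^2.
  (2-10)^2=64, (5-1)^2=16, (7-9)^2=4, (4-5)^2=1, (9-6)^2=9, (6-4)^2=4, (8-2)^2=36, (10-3)^2=49, (3-7)^2=16, (11-8)^2=9, (1-11)^2=100
sum(d^2) = 308.
Step 3: rho = 1 - 6*308 / (11*(11^2 - 1)) = 1 - 1848/1320 = -0.400000.
Step 4: Under H0, t = rho * sqrt((n-2)/(1-rho^2)) = -1.3093 ~ t(9).
Step 5: Two-sided p-value from the t-distribution with 9 df = 0.222868.
Step 6: alpha = 0.1. fail to reject H0.

rho = -0.4000, p = 0.222868, fail to reject H0 at alpha = 0.1.


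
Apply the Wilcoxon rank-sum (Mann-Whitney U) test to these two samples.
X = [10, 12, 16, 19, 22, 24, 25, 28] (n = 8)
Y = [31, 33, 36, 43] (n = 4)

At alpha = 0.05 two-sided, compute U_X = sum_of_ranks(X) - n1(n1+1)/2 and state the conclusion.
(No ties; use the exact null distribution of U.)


Step 1: Combine and sort all 12 observations; assign midranks.
sorted (value, group): (10,X), (12,X), (16,X), (19,X), (22,X), (24,X), (25,X), (28,X), (31,Y), (33,Y), (36,Y), (43,Y)
ranks: 10->1, 12->2, 16->3, 19->4, 22->5, 24->6, 25->7, 28->8, 31->9, 33->10, 36->11, 43->12
Step 2: Rank sum for X: R1 = 1 + 2 + 3 + 4 + 5 + 6 + 7 + 8 = 36.
Step 3: U_X = R1 - n1(n1+1)/2 = 36 - 8*9/2 = 36 - 36 = 0.
       U_Y = n1*n2 - U_X = 32 - 0 = 32.
Step 4: No ties, so the exact null distribution of U (based on enumerating the C(12,8) = 495 equally likely rank assignments) gives the two-sided p-value.
Step 5: p-value = 0.004040; compare to alpha = 0.05. reject H0.

U_X = 0, p = 0.004040, reject H0 at alpha = 0.05.


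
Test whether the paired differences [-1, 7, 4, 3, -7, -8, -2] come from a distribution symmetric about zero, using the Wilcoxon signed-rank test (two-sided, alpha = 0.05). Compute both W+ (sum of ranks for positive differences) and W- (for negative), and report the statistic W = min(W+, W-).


Step 1: Drop any zero differences (none here) and take |d_i|.
|d| = [1, 7, 4, 3, 7, 8, 2]
Step 2: Midrank |d_i| (ties get averaged ranks).
ranks: |1|->1, |7|->5.5, |4|->4, |3|->3, |7|->5.5, |8|->7, |2|->2
Step 3: Attach original signs; sum ranks with positive sign and with negative sign.
W+ = 5.5 + 4 + 3 = 12.5
W- = 1 + 5.5 + 7 + 2 = 15.5
(Check: W+ + W- = 28 should equal n(n+1)/2 = 28.)
Step 4: Test statistic W = min(W+, W-) = 12.5.
Step 5: Ties in |d|, so use the tie-corrected normal approximation.
        E[W] = n(n+1)/4 = 7*8/4 = 14.
        Tie groups: |d|=7 (t=2); sum(t^3 - t) = 6.
        Var[W] = n(n+1)(2n+1)/24 - sum(t^3-t)/48 = 840/24 - 6/48 = 34.875.
        z = (W - E[W]) / sqrt(Var[W]) = (12.5 - 14) / 5.9055 = -0.2540.
        Two-sided p = 2*Phi(z) = 0.799495.
Step 6: alpha = 0.05. fail to reject H0.

W+ = 12.5, W- = 15.5, W = min = 12.5, p = 0.799495, fail to reject H0.


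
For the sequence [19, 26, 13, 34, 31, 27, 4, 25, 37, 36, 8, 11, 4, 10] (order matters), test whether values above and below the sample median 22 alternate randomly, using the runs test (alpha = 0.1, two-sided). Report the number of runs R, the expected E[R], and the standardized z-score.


Step 1: Compute median = 22; label A = above, B = below.
Labels in order: BABAAABAAABBBB  (n_A = 7, n_B = 7)
Step 2: Count runs R = 7.
Step 3: Under H0 (random ordering), E[R] = 2*n_A*n_B/(n_A+n_B) + 1 = 2*7*7/14 + 1 = 8.0000.
        Var[R] = 2*n_A*n_B*(2*n_A*n_B - n_A - n_B) / ((n_A+n_B)^2 * (n_A+n_B-1)) = 8232/2548 = 3.2308.
        SD[R] = 1.7974.
Step 4: Continuity-corrected z = (R + 0.5 - E[R]) / SD[R] = (7 + 0.5 - 8.0000) / 1.7974 = -0.2782.
Step 5: Two-sided p-value via normal approximation = 2*(1 - Phi(|z|)) = 0.780879.
Step 6: alpha = 0.1. fail to reject H0.

R = 7, z = -0.2782, p = 0.780879, fail to reject H0.


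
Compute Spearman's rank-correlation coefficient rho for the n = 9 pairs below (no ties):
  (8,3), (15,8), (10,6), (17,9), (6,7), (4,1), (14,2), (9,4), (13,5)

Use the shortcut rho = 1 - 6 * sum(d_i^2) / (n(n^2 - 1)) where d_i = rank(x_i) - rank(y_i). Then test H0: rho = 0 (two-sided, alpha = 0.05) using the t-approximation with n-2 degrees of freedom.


Step 1: Rank x and y separately (midranks; no ties here).
rank(x): 8->3, 15->8, 10->5, 17->9, 6->2, 4->1, 14->7, 9->4, 13->6
rank(y): 3->3, 8->8, 6->6, 9->9, 7->7, 1->1, 2->2, 4->4, 5->5
Step 2: d_i = R_x(i) - R_y(i); compute d_i^2.
  (3-3)^2=0, (8-8)^2=0, (5-6)^2=1, (9-9)^2=0, (2-7)^2=25, (1-1)^2=0, (7-2)^2=25, (4-4)^2=0, (6-5)^2=1
sum(d^2) = 52.
Step 3: rho = 1 - 6*52 / (9*(9^2 - 1)) = 1 - 312/720 = 0.566667.
Step 4: Under H0, t = rho * sqrt((n-2)/(1-rho^2)) = 1.8196 ~ t(7).
Step 5: Two-sided p-value from the t-distribution with 7 df = 0.111633.
Step 6: alpha = 0.05. fail to reject H0.

rho = 0.5667, p = 0.111633, fail to reject H0 at alpha = 0.05.


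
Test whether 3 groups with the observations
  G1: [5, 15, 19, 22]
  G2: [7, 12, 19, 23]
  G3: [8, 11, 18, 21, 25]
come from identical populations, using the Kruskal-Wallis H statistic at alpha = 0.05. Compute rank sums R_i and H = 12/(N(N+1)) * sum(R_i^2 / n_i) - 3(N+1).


Step 1: Combine all N = 13 observations and assign midranks.
sorted (value, group, rank): (5,G1,1), (7,G2,2), (8,G3,3), (11,G3,4), (12,G2,5), (15,G1,6), (18,G3,7), (19,G1,8.5), (19,G2,8.5), (21,G3,10), (22,G1,11), (23,G2,12), (25,G3,13)
Step 2: Sum ranks within each group.
R_1 = 26.5 (n_1 = 4)
R_2 = 27.5 (n_2 = 4)
R_3 = 37 (n_3 = 5)
Step 3: H = 12/(N(N+1)) * sum(R_i^2/n_i) - 3(N+1)
     = 12/(13*14) * (26.5^2/4 + 27.5^2/4 + 37^2/5) - 3*14
     = 0.065934 * 638.425 - 42
     = 0.093956.
Step 4: Ties present; correction factor C = 1 - 6/(13^3 - 13) = 0.997253. Corrected H = 0.093956 / 0.997253 = 0.094215.
Step 5: Under H0, H ~ chi^2(2); p-value = 0.953985.
Step 6: alpha = 0.05. fail to reject H0.

H = 0.0942, df = 2, p = 0.953985, fail to reject H0.


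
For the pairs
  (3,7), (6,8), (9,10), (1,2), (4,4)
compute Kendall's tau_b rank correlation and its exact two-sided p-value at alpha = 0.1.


Step 1: Enumerate the 10 unordered pairs (i,j) with i<j and classify each by sign(x_j-x_i) * sign(y_j-y_i).
  (1,2):dx=+3,dy=+1->C; (1,3):dx=+6,dy=+3->C; (1,4):dx=-2,dy=-5->C; (1,5):dx=+1,dy=-3->D
  (2,3):dx=+3,dy=+2->C; (2,4):dx=-5,dy=-6->C; (2,5):dx=-2,dy=-4->C; (3,4):dx=-8,dy=-8->C
  (3,5):dx=-5,dy=-6->C; (4,5):dx=+3,dy=+2->C
Step 2: C = 9, D = 1, total pairs = 10.
Step 3: tau = (C - D)/(n(n-1)/2) = (9 - 1)/10 = 0.800000.
Step 4: Exact two-sided p-value (enumerate n! = 120 permutations of y under H0): p = 0.083333.
Step 5: alpha = 0.1. reject H0.

tau_b = 0.8000 (C=9, D=1), p = 0.083333, reject H0.


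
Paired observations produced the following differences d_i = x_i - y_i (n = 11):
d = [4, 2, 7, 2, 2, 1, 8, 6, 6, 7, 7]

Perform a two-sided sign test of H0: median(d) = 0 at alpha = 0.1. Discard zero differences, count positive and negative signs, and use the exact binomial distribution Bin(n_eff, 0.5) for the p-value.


Step 1: Discard zero differences. Original n = 11; n_eff = number of nonzero differences = 11.
Nonzero differences (with sign): +4, +2, +7, +2, +2, +1, +8, +6, +6, +7, +7
Step 2: Count signs: positive = 11, negative = 0.
Step 3: Under H0: P(positive) = 0.5, so the number of positives S ~ Bin(11, 0.5).
Step 4: Two-sided exact p-value = sum of Bin(11,0.5) probabilities at or below the observed probability = 0.000977.
Step 5: alpha = 0.1. reject H0.

n_eff = 11, pos = 11, neg = 0, p = 0.000977, reject H0.


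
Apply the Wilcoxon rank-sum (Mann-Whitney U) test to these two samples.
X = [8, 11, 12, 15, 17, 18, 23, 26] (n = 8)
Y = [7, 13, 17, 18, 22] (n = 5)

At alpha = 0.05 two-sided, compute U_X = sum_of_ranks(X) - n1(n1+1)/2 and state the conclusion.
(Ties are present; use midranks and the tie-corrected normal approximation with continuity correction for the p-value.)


Step 1: Combine and sort all 13 observations; assign midranks.
sorted (value, group): (7,Y), (8,X), (11,X), (12,X), (13,Y), (15,X), (17,X), (17,Y), (18,X), (18,Y), (22,Y), (23,X), (26,X)
ranks: 7->1, 8->2, 11->3, 12->4, 13->5, 15->6, 17->7.5, 17->7.5, 18->9.5, 18->9.5, 22->11, 23->12, 26->13
Step 2: Rank sum for X: R1 = 2 + 3 + 4 + 6 + 7.5 + 9.5 + 12 + 13 = 57.
Step 3: U_X = R1 - n1(n1+1)/2 = 57 - 8*9/2 = 57 - 36 = 21.
       U_Y = n1*n2 - U_X = 40 - 21 = 19.
Step 4: Ties are present, so use the tie-corrected normal approximation (with continuity correction) for the p-value.
Step 5: p-value = 0.941492; compare to alpha = 0.05. fail to reject H0.

U_X = 21, p = 0.941492, fail to reject H0 at alpha = 0.05.


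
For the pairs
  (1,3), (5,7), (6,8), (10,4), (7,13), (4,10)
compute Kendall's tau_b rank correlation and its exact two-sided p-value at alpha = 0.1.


Step 1: Enumerate the 15 unordered pairs (i,j) with i<j and classify each by sign(x_j-x_i) * sign(y_j-y_i).
  (1,2):dx=+4,dy=+4->C; (1,3):dx=+5,dy=+5->C; (1,4):dx=+9,dy=+1->C; (1,5):dx=+6,dy=+10->C
  (1,6):dx=+3,dy=+7->C; (2,3):dx=+1,dy=+1->C; (2,4):dx=+5,dy=-3->D; (2,5):dx=+2,dy=+6->C
  (2,6):dx=-1,dy=+3->D; (3,4):dx=+4,dy=-4->D; (3,5):dx=+1,dy=+5->C; (3,6):dx=-2,dy=+2->D
  (4,5):dx=-3,dy=+9->D; (4,6):dx=-6,dy=+6->D; (5,6):dx=-3,dy=-3->C
Step 2: C = 9, D = 6, total pairs = 15.
Step 3: tau = (C - D)/(n(n-1)/2) = (9 - 6)/15 = 0.200000.
Step 4: Exact two-sided p-value (enumerate n! = 720 permutations of y under H0): p = 0.719444.
Step 5: alpha = 0.1. fail to reject H0.

tau_b = 0.2000 (C=9, D=6), p = 0.719444, fail to reject H0.


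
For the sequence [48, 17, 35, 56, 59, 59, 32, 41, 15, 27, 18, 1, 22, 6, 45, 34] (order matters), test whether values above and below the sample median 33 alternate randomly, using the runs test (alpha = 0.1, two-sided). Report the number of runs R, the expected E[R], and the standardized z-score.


Step 1: Compute median = 33; label A = above, B = below.
Labels in order: ABAAAABABBBBBBAA  (n_A = 8, n_B = 8)
Step 2: Count runs R = 7.
Step 3: Under H0 (random ordering), E[R] = 2*n_A*n_B/(n_A+n_B) + 1 = 2*8*8/16 + 1 = 9.0000.
        Var[R] = 2*n_A*n_B*(2*n_A*n_B - n_A - n_B) / ((n_A+n_B)^2 * (n_A+n_B-1)) = 14336/3840 = 3.7333.
        SD[R] = 1.9322.
Step 4: Continuity-corrected z = (R + 0.5 - E[R]) / SD[R] = (7 + 0.5 - 9.0000) / 1.9322 = -0.7763.
Step 5: Two-sided p-value via normal approximation = 2*(1 - Phi(|z|)) = 0.437558.
Step 6: alpha = 0.1. fail to reject H0.

R = 7, z = -0.7763, p = 0.437558, fail to reject H0.


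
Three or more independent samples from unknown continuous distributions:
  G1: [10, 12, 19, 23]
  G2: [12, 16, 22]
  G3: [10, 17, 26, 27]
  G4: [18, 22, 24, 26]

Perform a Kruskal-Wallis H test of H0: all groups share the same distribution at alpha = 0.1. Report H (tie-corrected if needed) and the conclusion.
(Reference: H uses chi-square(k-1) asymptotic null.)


Step 1: Combine all N = 15 observations and assign midranks.
sorted (value, group, rank): (10,G1,1.5), (10,G3,1.5), (12,G1,3.5), (12,G2,3.5), (16,G2,5), (17,G3,6), (18,G4,7), (19,G1,8), (22,G2,9.5), (22,G4,9.5), (23,G1,11), (24,G4,12), (26,G3,13.5), (26,G4,13.5), (27,G3,15)
Step 2: Sum ranks within each group.
R_1 = 24 (n_1 = 4)
R_2 = 18 (n_2 = 3)
R_3 = 36 (n_3 = 4)
R_4 = 42 (n_4 = 4)
Step 3: H = 12/(N(N+1)) * sum(R_i^2/n_i) - 3(N+1)
     = 12/(15*16) * (24^2/4 + 18^2/3 + 36^2/4 + 42^2/4) - 3*16
     = 0.050000 * 1017 - 48
     = 2.850000.
Step 4: Ties present; correction factor C = 1 - 24/(15^3 - 15) = 0.992857. Corrected H = 2.850000 / 0.992857 = 2.870504.
Step 5: Under H0, H ~ chi^2(3); p-value = 0.412025.
Step 6: alpha = 0.1. fail to reject H0.

H = 2.8705, df = 3, p = 0.412025, fail to reject H0.
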